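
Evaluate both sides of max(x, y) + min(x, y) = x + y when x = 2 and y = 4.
LHS = max(2, 4) + min(2, 4) = 6
RHS = 2 + 4 = 6

LHS = RHS: the two sides agree.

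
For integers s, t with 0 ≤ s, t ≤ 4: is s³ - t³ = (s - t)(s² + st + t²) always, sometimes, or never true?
Always true

The identity holds for every pair in the range. For instance at (s, t) = (4, 3): both sides equal 37.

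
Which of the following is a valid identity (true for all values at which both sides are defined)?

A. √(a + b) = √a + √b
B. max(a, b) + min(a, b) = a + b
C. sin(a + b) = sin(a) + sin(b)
B

A: fails at (1, 1) — LHS = √(2) ≈ 1.414, RHS = 2.
B: holds — e.g. at (3, 4), both sides equal 7.
C: fails at (4, 6) — LHS = sin(10) ≈ -0.544, RHS = sin(4) + sin(6) ≈ -1.036.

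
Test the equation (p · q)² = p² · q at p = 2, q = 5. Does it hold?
Substituting p = 2, q = 5:

LHS = (2 · 5)² = 100
RHS = 2² · 5 = 20

LHS ≠ RHS, so the equation does not hold at this point.

Answer: Fails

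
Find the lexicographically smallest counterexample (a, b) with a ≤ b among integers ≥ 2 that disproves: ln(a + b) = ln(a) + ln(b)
(a, b) = (2, 3)

At (2, 2): both sides equal ln(4) ≈ 1.386, so it holds there.

Substituting (2, 3) into the claim:
LHS = ln(2 + 3) = ln(5) ≈ 1.609
RHS = ln(2) + ln(3) ≈ 1.792

Since LHS ≠ RHS, this pair disproves the claim, and no lexicographically smaller pair (a ≤ b, integers ≥ 2) does.

For instance (2, 9) is also a counterexample (LHS = ln(11) ≈ 2.398, RHS = ln(2) + ln(9) ≈ 2.89), but it's lexicographically larger.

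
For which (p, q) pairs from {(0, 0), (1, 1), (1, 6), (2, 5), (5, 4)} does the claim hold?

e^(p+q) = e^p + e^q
None

Testing each pair:
(0, 0): LHS = 1, RHS = 2 → fails
(1, 1): LHS = e^2 ≈ 7.389, RHS = 2·e ≈ 5.437 → fails
(1, 6): LHS = e^7 ≈ 1097, RHS = e + e^6 ≈ 406.1 → fails
(2, 5): LHS = e^7 ≈ 1097, RHS = e^2 + e^5 ≈ 155.8 → fails
(5, 4): LHS = e^9 ≈ 8103, RHS = e^4 + e^5 ≈ 203 → fails

No pair satisfies the claim.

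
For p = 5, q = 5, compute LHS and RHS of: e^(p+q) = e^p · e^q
LHS = e^(5+5) = e^10 ≈ 22026.5
RHS = e^5 · e^5 = e^10 ≈ 22026.5

LHS = RHS: the two sides agree.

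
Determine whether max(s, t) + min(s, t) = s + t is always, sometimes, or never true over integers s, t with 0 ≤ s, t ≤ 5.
The identity holds for every pair in the range. For instance at (s, t) = (1, 0): both sides equal 1.

Answer: Always true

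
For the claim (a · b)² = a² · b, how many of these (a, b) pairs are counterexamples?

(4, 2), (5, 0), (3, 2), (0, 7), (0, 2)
2

Testing each pair:
(4, 2): LHS = 64, RHS = 32 → counterexample
(5, 0): LHS = 0, RHS = 0 → satisfies claim
(3, 2): LHS = 36, RHS = 18 → counterexample
(0, 7): LHS = 0, RHS = 0 → satisfies claim
(0, 2): LHS = 0, RHS = 0 → satisfies claim

That makes 2 counterexamples.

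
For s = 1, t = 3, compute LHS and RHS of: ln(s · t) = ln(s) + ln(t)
LHS = ln(1 · 3) = ln(3) ≈ 1.099
RHS = ln(1) + ln(3) = ln(3) ≈ 1.099

LHS = RHS: the two sides agree.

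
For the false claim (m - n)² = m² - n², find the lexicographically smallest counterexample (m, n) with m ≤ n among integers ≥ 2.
(m, n) = (2, 3)

At (2, 2): both sides equal 0, so it holds there.

Substituting (2, 3) into the claim:
LHS = (2 - 3)² = 1
RHS = 2² - 3² = -5

Since LHS ≠ RHS, this pair disproves the claim, and no lexicographically smaller pair (m ≤ n, integers ≥ 2) does.

For instance (3, 6) is also a counterexample (LHS = 9, RHS = -27), but it's lexicographically larger.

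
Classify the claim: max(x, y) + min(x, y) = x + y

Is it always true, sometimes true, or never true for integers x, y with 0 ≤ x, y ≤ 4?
The identity holds for every pair in the range. For instance at (x, y) = (0, 4): both sides equal 4.

Answer: Always true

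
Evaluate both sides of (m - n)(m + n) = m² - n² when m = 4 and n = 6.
LHS = (4 - 6)(4 + 6) = -20
RHS = 4² - 6² = -20

LHS = RHS: the two sides agree.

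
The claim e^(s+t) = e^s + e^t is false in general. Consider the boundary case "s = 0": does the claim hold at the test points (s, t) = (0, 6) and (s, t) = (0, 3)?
At (0, 6): LHS = e^6 ≈ 403.4 ≠ RHS = 1 + e^6 ≈ 404.4
At (0, 3): LHS = e^3 ≈ 20.09 ≠ RHS = 1 + e^3 ≈ 21.09

Answer: No, fails at both test points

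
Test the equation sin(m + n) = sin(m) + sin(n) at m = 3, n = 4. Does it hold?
Fails

Substituting m = 3, n = 4:

LHS = sin(3 + 4) = sin(7) ≈ 0.657
RHS = sin(3) + sin(4) ≈ -0.6157

LHS ≠ RHS, so the equation does not hold at this point.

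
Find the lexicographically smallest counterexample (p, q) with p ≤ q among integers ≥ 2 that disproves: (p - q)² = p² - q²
Substituting (2, 3) into the claim:
LHS = (2 - 3)² = 1
RHS = 2² - 3² = -5

Since LHS ≠ RHS, this pair disproves the claim, and no lexicographically smaller pair (p ≤ q, integers ≥ 2) does.

For instance (2, 8) is also a counterexample (LHS = 36, RHS = -60), but it's lexicographically larger.

Answer: (p, q) = (2, 3)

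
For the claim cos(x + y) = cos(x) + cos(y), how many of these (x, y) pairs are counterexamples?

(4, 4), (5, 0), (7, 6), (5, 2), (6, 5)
Testing each pair:
(4, 4): LHS = cos(8) ≈ -0.1455, RHS = 2·cos(4) ≈ -1.307 → counterexample
(5, 0): LHS = cos(5) ≈ 0.2837, RHS = cos(5) + 1 ≈ 1.284 → counterexample
(7, 6): LHS = cos(13) ≈ 0.9074, RHS = cos(7) + cos(6) ≈ 1.714 → counterexample
(5, 2): LHS = cos(7) ≈ 0.7539, RHS = cos(2) + cos(5) ≈ -0.1325 → counterexample
(6, 5): LHS = cos(11) ≈ 0.004426, RHS = cos(5) + cos(6) ≈ 1.244 → counterexample

That makes 5 counterexamples.

Answer: 5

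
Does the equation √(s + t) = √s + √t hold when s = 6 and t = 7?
Fails

Substituting s = 6, t = 7:

LHS = √(6 + 7) = √(13) ≈ 3.606
RHS = √6 + √7 = √(6) + √(7) ≈ 5.095

LHS ≠ RHS, so the equation does not hold at this point.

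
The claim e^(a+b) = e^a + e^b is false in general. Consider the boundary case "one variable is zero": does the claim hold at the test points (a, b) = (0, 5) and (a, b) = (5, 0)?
No, fails at both test points

At (0, 5): LHS = e^5 ≈ 148.4 ≠ RHS = 1 + e^5 ≈ 149.4
At (5, 0): LHS = e^5 ≈ 148.4 ≠ RHS = 1 + e^5 ≈ 149.4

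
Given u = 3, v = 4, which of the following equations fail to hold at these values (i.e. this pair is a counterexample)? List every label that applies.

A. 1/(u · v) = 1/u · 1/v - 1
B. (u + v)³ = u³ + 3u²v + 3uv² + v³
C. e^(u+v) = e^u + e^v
A, C

Evaluating each claim at the given values:
A. LHS = 1/12, RHS = -11/12 → fails here (LHS ≠ RHS)
B. LHS = 343, RHS = 343 → holds here (LHS = RHS)
C. LHS = e^7 ≈ 1097, RHS = e^3 + e^4 ≈ 74.68 → fails here (LHS ≠ RHS)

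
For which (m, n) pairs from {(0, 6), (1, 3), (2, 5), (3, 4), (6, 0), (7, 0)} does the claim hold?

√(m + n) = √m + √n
(0, 6), (6, 0), (7, 0)

Testing each pair:
(0, 6): LHS = √(6) ≈ 2.449, RHS = √(6) ≈ 2.449 → holds
(1, 3): LHS = 2, RHS = 1 + √(3) ≈ 2.732 → fails
(2, 5): LHS = √(7) ≈ 2.646, RHS = √(2) + √(5) ≈ 3.65 → fails
(3, 4): LHS = √(7) ≈ 2.646, RHS = √(3) + 2 ≈ 3.732 → fails
(6, 0): LHS = √(6) ≈ 2.449, RHS = √(6) ≈ 2.449 → holds
(7, 0): LHS = √(7) ≈ 2.646, RHS = √(7) ≈ 2.646 → holds

3 of 6 pairs satisfy the claim.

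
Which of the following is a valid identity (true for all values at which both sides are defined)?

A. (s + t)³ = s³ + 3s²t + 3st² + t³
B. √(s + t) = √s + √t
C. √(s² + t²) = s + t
A: holds — e.g. at (5, 5), both sides equal 1000.
B: fails at (2, 7) — LHS = 3, RHS = √(2) + √(7) ≈ 4.06.
C: fails at (1, 5) — LHS = √(26) ≈ 5.099, RHS = 6.

Answer: A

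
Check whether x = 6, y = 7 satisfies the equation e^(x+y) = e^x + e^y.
Substituting x = 6, y = 7:

LHS = e^(6+7) = e^13 ≈ 442413.4
RHS = e^6 + e^7 ≈ 1500

LHS ≠ RHS, so the equation does not hold at this point.

Answer: Fails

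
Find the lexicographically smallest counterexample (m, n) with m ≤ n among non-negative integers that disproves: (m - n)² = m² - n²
(m, n) = (0, 1)

Substituting (0, 1) into the claim:
LHS = (0 - 1)² = 1
RHS = 0² - 1² = -1

Since LHS ≠ RHS, this pair disproves the claim, and no lexicographically smaller pair (m ≤ n, non-negative integers) does.

For instance (1, 5) is also a counterexample (LHS = 16, RHS = -24), but it's lexicographically larger.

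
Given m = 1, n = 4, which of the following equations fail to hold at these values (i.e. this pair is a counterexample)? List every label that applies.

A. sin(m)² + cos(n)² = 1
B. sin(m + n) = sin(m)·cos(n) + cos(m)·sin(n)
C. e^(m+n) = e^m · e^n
A

Evaluating each claim at the given values:
A. LHS = cos(4)² + sin(1)² ≈ 1.135, RHS = 1 → fails here (LHS ≠ RHS)
B. LHS = sin(5) ≈ -0.9589, RHS = sin(1)·cos(4) + sin(4)·cos(1) ≈ -0.9589 → holds here (LHS = RHS)
C. LHS = e^5 ≈ 148.4, RHS = e^5 ≈ 148.4 → holds here (LHS = RHS)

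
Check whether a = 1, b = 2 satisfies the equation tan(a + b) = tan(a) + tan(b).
Substituting a = 1, b = 2:

LHS = tan(1 + 2) = tan(3) ≈ -0.1425
RHS = tan(1) + tan(2) ≈ -0.6276

LHS ≠ RHS, so the equation does not hold at this point.

Answer: Fails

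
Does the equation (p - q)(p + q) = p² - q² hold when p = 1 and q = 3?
Holds

Substituting p = 1, q = 3:

LHS = (1 - 3)(1 + 3) = -8
RHS = 1² - 3² = -8

LHS = RHS, so the equation holds at this point.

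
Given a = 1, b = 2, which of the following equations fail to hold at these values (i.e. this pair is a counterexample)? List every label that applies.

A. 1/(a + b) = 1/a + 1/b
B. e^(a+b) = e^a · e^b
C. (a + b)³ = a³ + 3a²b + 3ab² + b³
Evaluating each claim at the given values:
A. LHS = 1/3, RHS = 3/2 → fails here (LHS ≠ RHS)
B. LHS = e^3 ≈ 20.09, RHS = e^3 ≈ 20.09 → holds here (LHS = RHS)
C. LHS = 27, RHS = 27 → holds here (LHS = RHS)

Answer: A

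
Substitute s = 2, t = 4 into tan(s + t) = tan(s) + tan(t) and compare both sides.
LHS = tan(2 + 4) = tan(6) ≈ -0.291
RHS = tan(2) + tan(4) ≈ -1.027

LHS ≠ RHS (they differ by about 0.7362), so the equation does not hold here.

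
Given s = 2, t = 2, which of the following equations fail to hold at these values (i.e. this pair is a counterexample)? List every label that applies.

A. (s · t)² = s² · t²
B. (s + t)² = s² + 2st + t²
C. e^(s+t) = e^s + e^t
Evaluating each claim at the given values:
A. LHS = 16, RHS = 16 → holds here (LHS = RHS)
B. LHS = 16, RHS = 16 → holds here (LHS = RHS)
C. LHS = e^4 ≈ 54.6, RHS = 2·e^2 ≈ 14.78 → fails here (LHS ≠ RHS)

Answer: C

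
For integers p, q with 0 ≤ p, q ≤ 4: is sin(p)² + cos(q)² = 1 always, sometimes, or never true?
Sometimes true

It holds at (p, q) = (3, 3) (both sides equal 1), but fails at (p, q) = (4, 0) (LHS = sin(4)² + 1 ≈ 1.573, RHS = 1).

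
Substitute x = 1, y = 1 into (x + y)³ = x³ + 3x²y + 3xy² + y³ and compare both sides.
LHS = (1 + 1)³ = 8
RHS = 1³ + 3·1²·1 + 3·1·1² + 1³ = 8

LHS = RHS: the two sides agree.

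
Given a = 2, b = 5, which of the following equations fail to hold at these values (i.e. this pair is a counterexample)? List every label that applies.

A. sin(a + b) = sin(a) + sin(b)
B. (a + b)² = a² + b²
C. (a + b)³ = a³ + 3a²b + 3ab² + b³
A, B

Evaluating each claim at the given values:
A. LHS = sin(7) ≈ 0.657, RHS = sin(5) + sin(2) ≈ -0.04963 → fails here (LHS ≠ RHS)
B. LHS = 49, RHS = 29 → fails here (LHS ≠ RHS)
C. LHS = 343, RHS = 343 → holds here (LHS = RHS)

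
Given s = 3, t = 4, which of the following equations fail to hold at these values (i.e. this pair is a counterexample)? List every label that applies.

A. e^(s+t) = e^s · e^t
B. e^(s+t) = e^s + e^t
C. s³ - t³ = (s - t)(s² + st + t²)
B

Evaluating each claim at the given values:
A. LHS = e^7 ≈ 1097, RHS = e^7 ≈ 1097 → holds here (LHS = RHS)
B. LHS = e^7 ≈ 1097, RHS = e^3 + e^4 ≈ 74.68 → fails here (LHS ≠ RHS)
C. LHS = -37, RHS = -37 → holds here (LHS = RHS)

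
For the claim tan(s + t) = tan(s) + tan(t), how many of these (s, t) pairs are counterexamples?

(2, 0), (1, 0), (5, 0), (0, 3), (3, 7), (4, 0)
Testing each pair:
(2, 0): LHS = tan(2) ≈ -2.185, RHS = tan(2) ≈ -2.185 → satisfies claim
(1, 0): LHS = tan(1) ≈ 1.557, RHS = tan(1) ≈ 1.557 → satisfies claim
(5, 0): LHS = tan(5) ≈ -3.381, RHS = tan(5) ≈ -3.381 → satisfies claim
(0, 3): LHS = tan(3) ≈ -0.1425, RHS = tan(3) ≈ -0.1425 → satisfies claim
(3, 7): LHS = tan(10) ≈ 0.6484, RHS = tan(3) + tan(7) ≈ 0.7289 → counterexample
(4, 0): LHS = tan(4) ≈ 1.158, RHS = tan(4) ≈ 1.158 → satisfies claim

That makes 1 counterexample.

Answer: 1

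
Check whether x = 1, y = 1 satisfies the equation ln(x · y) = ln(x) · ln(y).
Holds

Substituting x = 1, y = 1:

LHS = ln(1 · 1) = 0
RHS = ln(1) · ln(1) = 0

LHS = RHS, so the equation holds at this point.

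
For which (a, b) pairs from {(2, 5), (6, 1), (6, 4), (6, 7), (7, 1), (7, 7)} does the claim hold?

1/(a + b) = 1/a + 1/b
Testing each pair:
(2, 5): LHS = 1/7, RHS = 7/10 → fails
(6, 1): LHS = 1/7, RHS = 7/6 → fails
(6, 4): LHS = 1/10, RHS = 5/12 → fails
(6, 7): LHS = 1/13, RHS = 13/42 → fails
(7, 1): LHS = 1/8, RHS = 8/7 → fails
(7, 7): LHS = 1/14, RHS = 2/7 → fails

No pair satisfies the claim.

Answer: None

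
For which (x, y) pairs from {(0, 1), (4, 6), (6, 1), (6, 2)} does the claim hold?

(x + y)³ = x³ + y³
Testing each pair:
(0, 1): LHS = 1, RHS = 1 → holds
(4, 6): LHS = 1000, RHS = 280 → fails
(6, 1): LHS = 343, RHS = 217 → fails
(6, 2): LHS = 512, RHS = 224 → fails

1 of 4 pairs satisfies the claim.

Answer: (0, 1)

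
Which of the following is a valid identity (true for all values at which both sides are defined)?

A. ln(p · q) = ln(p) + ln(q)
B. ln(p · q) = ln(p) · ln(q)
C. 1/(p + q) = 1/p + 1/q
A

A: holds — e.g. at (3, 4), both sides equal ln(12) ≈ 2.485.
B: fails at (4, 5) — LHS = ln(20) ≈ 2.996, RHS = ln(4)·ln(5) ≈ 2.231.
C: fails at (1, 4) — LHS = 1/5, RHS = 5/4.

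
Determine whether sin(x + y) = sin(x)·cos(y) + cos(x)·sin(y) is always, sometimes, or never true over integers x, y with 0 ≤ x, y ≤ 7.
The identity holds for every pair in the range. For instance at (x, y) = (7, 6): both sides equal sin(13) ≈ 0.4202.

Answer: Always true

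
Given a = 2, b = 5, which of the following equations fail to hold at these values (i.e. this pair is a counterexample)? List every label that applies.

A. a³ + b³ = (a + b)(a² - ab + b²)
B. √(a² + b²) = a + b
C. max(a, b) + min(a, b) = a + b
B

Evaluating each claim at the given values:
A. LHS = 133, RHS = 133 → holds here (LHS = RHS)
B. LHS = √(29) ≈ 5.385, RHS = 7 → fails here (LHS ≠ RHS)
C. LHS = 7, RHS = 7 → holds here (LHS = RHS)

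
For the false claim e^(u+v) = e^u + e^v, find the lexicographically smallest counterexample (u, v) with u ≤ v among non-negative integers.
Substituting (0, 0) into the claim:
LHS = e^(0+0) = 1
RHS = e^0 + e^0 = 2

Since LHS ≠ RHS, this pair disproves the claim, and no lexicographically smaller pair (u ≤ v, non-negative integers) does.

For instance (0, 7) is also a counterexample (LHS = e^7 ≈ 1097, RHS = 1 + e^7 ≈ 1098), but it's lexicographically larger.

Answer: (u, v) = (0, 0)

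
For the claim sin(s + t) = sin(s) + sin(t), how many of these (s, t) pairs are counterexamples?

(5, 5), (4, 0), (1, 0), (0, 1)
Testing each pair:
(5, 5): LHS = sin(10) ≈ -0.544, RHS = 2·sin(5) ≈ -1.918 → counterexample
(4, 0): LHS = sin(4) ≈ -0.7568, RHS = sin(4) ≈ -0.7568 → satisfies claim
(1, 0): LHS = sin(1) ≈ 0.8415, RHS = sin(1) ≈ 0.8415 → satisfies claim
(0, 1): LHS = sin(1) ≈ 0.8415, RHS = sin(1) ≈ 0.8415 → satisfies claim

That makes 1 counterexample.

Answer: 1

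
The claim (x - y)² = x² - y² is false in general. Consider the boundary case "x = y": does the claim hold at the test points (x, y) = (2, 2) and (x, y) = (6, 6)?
At (2, 2): LHS = 0, RHS = 0 → equal
At (6, 6): LHS = 0, RHS = 0 → equal

So the claim does hold at both of these boundary points, even though it is not an identity.

Answer: Yes, holds at both test points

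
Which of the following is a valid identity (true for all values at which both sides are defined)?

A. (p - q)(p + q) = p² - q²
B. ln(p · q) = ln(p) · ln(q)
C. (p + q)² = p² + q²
A: holds — e.g. at (5, 5), both sides equal 0.
B: fails at (1, 4) — LHS = ln(4) ≈ 1.386, RHS = 0.
C: fails at (2, 7) — LHS = 81, RHS = 53.

Answer: A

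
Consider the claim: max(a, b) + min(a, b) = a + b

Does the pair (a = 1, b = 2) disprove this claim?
Substituting a = 1, b = 2:
LHS = max(1, 2) + min(1, 2) = 3
RHS = 1 + 2 = 3

The sides agree, so this pair does not disprove the claim.

Answer: No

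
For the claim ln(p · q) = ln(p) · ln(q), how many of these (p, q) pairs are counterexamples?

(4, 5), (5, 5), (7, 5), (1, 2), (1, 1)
4

Testing each pair:
(4, 5): LHS = ln(20) ≈ 2.996, RHS = ln(4)·ln(5) ≈ 2.231 → counterexample
(5, 5): LHS = ln(25) ≈ 3.219, RHS = ln(5)² ≈ 2.59 → counterexample
(7, 5): LHS = ln(35) ≈ 3.555, RHS = ln(5)·ln(7) ≈ 3.132 → counterexample
(1, 2): LHS = ln(2) ≈ 0.6931, RHS = 0 → counterexample
(1, 1): LHS = 0, RHS = 0 → satisfies claim

That makes 4 counterexamples.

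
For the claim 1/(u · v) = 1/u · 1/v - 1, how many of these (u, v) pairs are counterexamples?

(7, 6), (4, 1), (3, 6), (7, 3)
4

Testing each pair:
(7, 6): LHS = 1/42, RHS = -41/42 → counterexample
(4, 1): LHS = 1/4, RHS = -3/4 → counterexample
(3, 6): LHS = 1/18, RHS = -17/18 → counterexample
(7, 3): LHS = 1/21, RHS = -20/21 → counterexample

That makes 4 counterexamples.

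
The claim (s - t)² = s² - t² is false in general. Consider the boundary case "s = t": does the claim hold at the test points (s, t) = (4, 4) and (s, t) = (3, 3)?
Yes, holds at both test points

At (4, 4): LHS = 0, RHS = 0 → equal
At (3, 3): LHS = 0, RHS = 0 → equal

So the claim does hold at both of these boundary points, even though it is not an identity.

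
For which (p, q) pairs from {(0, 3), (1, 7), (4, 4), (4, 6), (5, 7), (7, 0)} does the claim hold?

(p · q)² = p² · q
(0, 3), (7, 0)

Testing each pair:
(0, 3): LHS = 0, RHS = 0 → holds
(1, 7): LHS = 49, RHS = 7 → fails
(4, 4): LHS = 256, RHS = 64 → fails
(4, 6): LHS = 576, RHS = 96 → fails
(5, 7): LHS = 1225, RHS = 175 → fails
(7, 0): LHS = 0, RHS = 0 → holds

2 of 6 pairs satisfy the claim.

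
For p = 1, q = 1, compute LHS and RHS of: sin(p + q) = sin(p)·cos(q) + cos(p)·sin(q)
LHS = sin(1 + 1) = sin(2) ≈ 0.9093
RHS = sin(1)·cos(1) + cos(1)·sin(1) = 2·sin(1)·cos(1) ≈ 0.9093

LHS = RHS: the two sides agree.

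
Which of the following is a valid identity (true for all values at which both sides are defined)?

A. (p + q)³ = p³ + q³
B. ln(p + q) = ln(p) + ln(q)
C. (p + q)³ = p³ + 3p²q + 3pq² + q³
A: fails at (2, 4) — LHS = 216, RHS = 72.
B: fails at (3, 7) — LHS = ln(10) ≈ 2.303, RHS = ln(3) + ln(7) ≈ 3.045.
C: holds — e.g. at (2, 2), both sides equal 64.

Answer: C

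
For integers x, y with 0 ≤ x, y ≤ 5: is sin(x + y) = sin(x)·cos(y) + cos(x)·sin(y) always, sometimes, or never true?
The identity holds for every pair in the range. For instance at (x, y) = (4, 0): both sides equal sin(4) ≈ -0.7568.

Answer: Always true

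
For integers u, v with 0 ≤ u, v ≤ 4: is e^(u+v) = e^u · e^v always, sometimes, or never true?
Always true

The identity holds for every pair in the range. For instance at (u, v) = (1, 1): both sides equal e^2 ≈ 7.389.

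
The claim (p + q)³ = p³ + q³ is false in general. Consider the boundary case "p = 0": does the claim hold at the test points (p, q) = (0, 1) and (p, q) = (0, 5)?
Yes, holds at both test points

At (0, 1): LHS = 1, RHS = 1 → equal
At (0, 5): LHS = 125, RHS = 125 → equal

So the claim does hold at both of these boundary points, even though it is not an identity.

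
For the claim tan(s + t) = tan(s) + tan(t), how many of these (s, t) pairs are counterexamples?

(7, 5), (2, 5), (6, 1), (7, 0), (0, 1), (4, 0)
3

Testing each pair:
(7, 5): LHS = tan(12) ≈ -0.6359, RHS = tan(5) + tan(7) ≈ -2.509 → counterexample
(2, 5): LHS = tan(7) ≈ 0.8714, RHS = tan(5) + tan(2) ≈ -5.566 → counterexample
(6, 1): LHS = tan(7) ≈ 0.8714, RHS = tan(6) + tan(1) ≈ 1.266 → counterexample
(7, 0): LHS = tan(7) ≈ 0.8714, RHS = tan(7) ≈ 0.8714 → satisfies claim
(0, 1): LHS = tan(1) ≈ 1.557, RHS = tan(1) ≈ 1.557 → satisfies claim
(4, 0): LHS = tan(4) ≈ 1.158, RHS = tan(4) ≈ 1.158 → satisfies claim

That makes 3 counterexamples.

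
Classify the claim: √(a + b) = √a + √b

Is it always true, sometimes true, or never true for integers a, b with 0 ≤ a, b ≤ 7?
It holds at (a, b) = (0, 6) (both sides equal √(6) ≈ 2.449), but fails at (a, b) = (5, 6) (LHS = √(11) ≈ 3.317, RHS = √(5) + √(6) ≈ 4.686).

Answer: Sometimes true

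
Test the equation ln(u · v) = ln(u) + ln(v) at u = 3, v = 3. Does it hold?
Substituting u = 3, v = 3:

LHS = ln(3 · 3) = ln(9) ≈ 2.197
RHS = ln(3) + ln(3) = 2·ln(3) ≈ 2.197

LHS = RHS, so the equation holds at this point.

Answer: Holds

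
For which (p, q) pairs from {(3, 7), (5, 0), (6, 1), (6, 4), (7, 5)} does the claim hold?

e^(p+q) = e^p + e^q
Testing each pair:
(3, 7): LHS = e^10 ≈ 22026.5, RHS = e^3 + e^7 ≈ 1117 → fails
(5, 0): LHS = e^5 ≈ 148.4, RHS = 1 + e^5 ≈ 149.4 → fails
(6, 1): LHS = e^7 ≈ 1097, RHS = e + e^6 ≈ 406.1 → fails
(6, 4): LHS = e^10 ≈ 22026.5, RHS = e^4 + e^6 ≈ 458 → fails
(7, 5): LHS = e^12 ≈ 162754.8, RHS = e^5 + e^7 ≈ 1245 → fails

No pair satisfies the claim.

Answer: None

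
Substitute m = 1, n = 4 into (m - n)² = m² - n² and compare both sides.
LHS = (1 - 4)² = 9
RHS = 1² - 4² = -15

LHS ≠ RHS, so the equation does not hold here.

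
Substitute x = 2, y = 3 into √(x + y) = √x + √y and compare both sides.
LHS = √(2 + 3) = √(5) ≈ 2.236
RHS = √2 + √3 = √(2) + √(3) ≈ 3.146

LHS ≠ RHS (they differ by about 0.9102), so the equation does not hold here.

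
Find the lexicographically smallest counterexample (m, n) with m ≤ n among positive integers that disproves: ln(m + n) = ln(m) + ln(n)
(m, n) = (1, 1)

Substituting (1, 1) into the claim:
LHS = ln(1 + 1) = ln(2) ≈ 0.6931
RHS = ln(1) + ln(1) = 0

Since LHS ≠ RHS, this pair disproves the claim, and no lexicographically smaller pair (m ≤ n, positive integers) does.

For instance (2, 5) is also a counterexample (LHS = ln(7) ≈ 1.946, RHS = ln(2) + ln(5) ≈ 2.303), but it's lexicographically larger.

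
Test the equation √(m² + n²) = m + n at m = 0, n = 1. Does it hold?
Holds

Substituting m = 0, n = 1:

LHS = √(0² + 1²) = 1
RHS = 0 + 1 = 1

LHS = RHS, so the equation holds at this point.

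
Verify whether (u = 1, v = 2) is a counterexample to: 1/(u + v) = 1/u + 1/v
Yes

Substituting u = 1, v = 2:
LHS = 1/(1 + 2) = 1/3
RHS = 1/1 + 1/2 = 3/2

Since LHS ≠ RHS, this pair disproves the claim.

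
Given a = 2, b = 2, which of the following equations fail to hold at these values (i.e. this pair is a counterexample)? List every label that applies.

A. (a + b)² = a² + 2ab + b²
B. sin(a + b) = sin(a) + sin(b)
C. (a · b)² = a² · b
B, C

Evaluating each claim at the given values:
A. LHS = 16, RHS = 16 → holds here (LHS = RHS)
B. LHS = sin(4) ≈ -0.7568, RHS = 2·sin(2) ≈ 1.819 → fails here (LHS ≠ RHS)
C. LHS = 16, RHS = 8 → fails here (LHS ≠ RHS)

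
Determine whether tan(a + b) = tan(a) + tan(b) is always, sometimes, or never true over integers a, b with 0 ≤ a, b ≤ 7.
It holds at (a, b) = (0, 3) (both sides equal tan(3) ≈ -0.1425), but fails at (a, b) = (3, 7) (LHS = tan(10) ≈ 0.6484, RHS = tan(3) + tan(7) ≈ 0.7289).

Answer: Sometimes true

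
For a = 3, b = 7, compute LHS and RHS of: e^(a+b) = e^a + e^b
LHS = e^(3+7) = e^10 ≈ 22026.5
RHS = e^3 + e^7 ≈ 1117

LHS ≠ RHS (they differ by about 20909.7), so the equation does not hold here.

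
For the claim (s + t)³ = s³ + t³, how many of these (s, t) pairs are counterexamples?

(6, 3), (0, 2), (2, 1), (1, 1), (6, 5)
4

Testing each pair:
(6, 3): LHS = 729, RHS = 243 → counterexample
(0, 2): LHS = 8, RHS = 8 → satisfies claim
(2, 1): LHS = 27, RHS = 9 → counterexample
(1, 1): LHS = 8, RHS = 2 → counterexample
(6, 5): LHS = 1331, RHS = 341 → counterexample

That makes 4 counterexamples.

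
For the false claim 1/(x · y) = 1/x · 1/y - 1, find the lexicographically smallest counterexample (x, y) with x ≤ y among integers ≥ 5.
Substituting (5, 5) into the claim:
LHS = 1/(5 · 5) = 1/25
RHS = 1/5 · 1/5 - 1 = -24/25

Since LHS ≠ RHS, this pair disproves the claim, and no lexicographically smaller pair (x ≤ y, integers ≥ 5) does.

For instance (7, 10) is also a counterexample (LHS = 1/70, RHS = -69/70), but it's lexicographically larger.

Answer: (x, y) = (5, 5)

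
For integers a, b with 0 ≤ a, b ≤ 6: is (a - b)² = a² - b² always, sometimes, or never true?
It holds at (a, b) = (6, 0) (both sides equal 36), but fails at (a, b) = (5, 1) (LHS = 16, RHS = 24).

Answer: Sometimes true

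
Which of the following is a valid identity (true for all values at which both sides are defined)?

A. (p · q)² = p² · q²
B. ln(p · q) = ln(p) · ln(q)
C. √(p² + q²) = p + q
A: holds — e.g. at (2, 5), both sides equal 100.
B: fails at (4, 6) — LHS = ln(24) ≈ 3.178, RHS = ln(4)·ln(6) ≈ 2.484.
C: fails at (5, 8) — LHS = √(89) ≈ 9.434, RHS = 13.

Answer: A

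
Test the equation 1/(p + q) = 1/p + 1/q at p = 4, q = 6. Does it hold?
Substituting p = 4, q = 6:

LHS = 1/(4 + 6) = 1/10
RHS = 1/4 + 1/6 = 5/12

LHS ≠ RHS, so the equation does not hold at this point.

Answer: Fails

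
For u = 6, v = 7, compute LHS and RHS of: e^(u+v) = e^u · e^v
LHS = e^(6+7) = e^13 ≈ 442413.4
RHS = e^6 · e^7 = e^13 ≈ 442413.4

LHS = RHS: the two sides agree.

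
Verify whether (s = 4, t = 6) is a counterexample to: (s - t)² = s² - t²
Yes

Substituting s = 4, t = 6:
LHS = (4 - 6)² = 4
RHS = 4² - 6² = -20

Since LHS ≠ RHS, this pair disproves the claim.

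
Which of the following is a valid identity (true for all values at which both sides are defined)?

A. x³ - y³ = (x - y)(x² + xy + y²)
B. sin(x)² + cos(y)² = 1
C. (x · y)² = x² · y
A

A: holds — e.g. at (2, 3), both sides equal -19.
B: fails at (2, 3) — LHS = sin(2)² + cos(3)² ≈ 1.807, RHS = 1.
C: fails at (2, 4) — LHS = 64, RHS = 16.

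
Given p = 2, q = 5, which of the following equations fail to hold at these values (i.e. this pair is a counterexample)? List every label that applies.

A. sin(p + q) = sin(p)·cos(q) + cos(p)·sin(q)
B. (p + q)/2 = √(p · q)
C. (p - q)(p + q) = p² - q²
Evaluating each claim at the given values:
A. LHS = sin(7) ≈ 0.657, RHS = sin(2)·cos(5) + sin(5)·cos(2) ≈ 0.657 → holds here (LHS = RHS)
B. LHS = 7/2, RHS = √(10) ≈ 3.162 → fails here (LHS ≠ RHS)
C. LHS = -21, RHS = -21 → holds here (LHS = RHS)

Answer: B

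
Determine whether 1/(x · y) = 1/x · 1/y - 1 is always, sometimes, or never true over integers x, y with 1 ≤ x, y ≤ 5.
The claim fails for every pair in the range. For instance at (x, y) = (2, 1): LHS = 1/2, RHS = -1/2.

Answer: Never true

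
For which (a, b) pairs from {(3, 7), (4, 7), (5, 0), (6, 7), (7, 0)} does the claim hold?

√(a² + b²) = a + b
(5, 0), (7, 0)

Testing each pair:
(3, 7): LHS = √(58) ≈ 7.616, RHS = 10 → fails
(4, 7): LHS = √(65) ≈ 8.062, RHS = 11 → fails
(5, 0): LHS = 5, RHS = 5 → holds
(6, 7): LHS = √(85) ≈ 9.22, RHS = 13 → fails
(7, 0): LHS = 7, RHS = 7 → holds

2 of 5 pairs satisfy the claim.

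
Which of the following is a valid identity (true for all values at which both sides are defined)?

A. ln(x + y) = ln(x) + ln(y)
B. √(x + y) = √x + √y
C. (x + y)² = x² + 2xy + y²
C

A: fails at (6, 7) — LHS = ln(13) ≈ 2.565, RHS = ln(6) + ln(7) ≈ 3.738.
B: fails at (4, 6) — LHS = √(10) ≈ 3.162, RHS = 2 + √(6) ≈ 4.449.
C: holds — e.g. at (1, 1), both sides equal 4.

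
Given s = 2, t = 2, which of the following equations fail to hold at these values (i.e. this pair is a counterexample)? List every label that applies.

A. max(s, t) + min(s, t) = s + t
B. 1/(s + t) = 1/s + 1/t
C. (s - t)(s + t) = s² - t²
B

Evaluating each claim at the given values:
A. LHS = 4, RHS = 4 → holds here (LHS = RHS)
B. LHS = 1/4, RHS = 1 → fails here (LHS ≠ RHS)
C. LHS = 0, RHS = 0 → holds here (LHS = RHS)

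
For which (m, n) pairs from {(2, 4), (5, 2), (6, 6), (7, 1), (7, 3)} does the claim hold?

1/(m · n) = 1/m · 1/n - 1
None

Testing each pair:
(2, 4): LHS = 1/8, RHS = -7/8 → fails
(5, 2): LHS = 1/10, RHS = -9/10 → fails
(6, 6): LHS = 1/36, RHS = -35/36 → fails
(7, 1): LHS = 1/7, RHS = -6/7 → fails
(7, 3): LHS = 1/21, RHS = -20/21 → fails

No pair satisfies the claim.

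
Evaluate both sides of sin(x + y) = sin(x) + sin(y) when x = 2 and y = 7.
LHS = sin(2 + 7) = sin(9) ≈ 0.4121
RHS = sin(2) + sin(7) ≈ 1.566

LHS ≠ RHS (they differ by about 1.154), so the equation does not hold here.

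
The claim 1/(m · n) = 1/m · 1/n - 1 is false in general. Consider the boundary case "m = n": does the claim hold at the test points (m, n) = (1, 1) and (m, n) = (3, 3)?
At (1, 1): LHS = 1 ≠ RHS = 0
At (3, 3): LHS = 1/9 ≠ RHS = -8/9

Answer: No, fails at both test points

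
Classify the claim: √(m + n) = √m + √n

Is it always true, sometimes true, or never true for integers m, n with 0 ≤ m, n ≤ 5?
It holds at (m, n) = (0, 3) (both sides equal √(3) ≈ 1.732), but fails at (m, n) = (3, 4) (LHS = √(7) ≈ 2.646, RHS = √(3) + 2 ≈ 3.732).

Answer: Sometimes true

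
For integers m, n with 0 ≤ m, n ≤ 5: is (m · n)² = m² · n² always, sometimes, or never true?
The identity holds for every pair in the range. For instance at (m, n) = (1, 4): both sides equal 16.

Answer: Always true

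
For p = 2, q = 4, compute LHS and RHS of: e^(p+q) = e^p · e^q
LHS = e^(2+4) = e^6 ≈ 403.4
RHS = e^2 · e^4 = e^6 ≈ 403.4

LHS = RHS: the two sides agree.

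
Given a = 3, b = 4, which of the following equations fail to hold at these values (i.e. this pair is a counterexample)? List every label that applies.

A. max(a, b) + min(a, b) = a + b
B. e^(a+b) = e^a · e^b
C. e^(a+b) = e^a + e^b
C

Evaluating each claim at the given values:
A. LHS = 7, RHS = 7 → holds here (LHS = RHS)
B. LHS = e^7 ≈ 1097, RHS = e^7 ≈ 1097 → holds here (LHS = RHS)
C. LHS = e^7 ≈ 1097, RHS = e^3 + e^4 ≈ 74.68 → fails here (LHS ≠ RHS)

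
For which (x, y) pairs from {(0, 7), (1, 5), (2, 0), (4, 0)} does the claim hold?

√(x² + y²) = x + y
Testing each pair:
(0, 7): LHS = 7, RHS = 7 → holds
(1, 5): LHS = √(26) ≈ 5.099, RHS = 6 → fails
(2, 0): LHS = 2, RHS = 2 → holds
(4, 0): LHS = 4, RHS = 4 → holds

3 of 4 pairs satisfy the claim.

Answer: (0, 7), (2, 0), (4, 0)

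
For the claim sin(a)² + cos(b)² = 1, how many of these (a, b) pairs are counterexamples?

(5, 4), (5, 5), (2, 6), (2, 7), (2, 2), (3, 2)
4

Testing each pair:
(5, 4): LHS = cos(4)² + sin(5)² ≈ 1.347, RHS = 1 → counterexample
(5, 5): LHS = cos(5)² + sin(5)² = 1, RHS = 1 → satisfies claim
(2, 6): LHS = sin(2)² + cos(6)² ≈ 1.749, RHS = 1 → counterexample
(2, 7): LHS = cos(7)² + sin(2)² ≈ 1.395, RHS = 1 → counterexample
(2, 2): LHS = cos(2)² + sin(2)² = 1, RHS = 1 → satisfies claim
(3, 2): LHS = sin(3)² + cos(2)² ≈ 0.1931, RHS = 1 → counterexample

That makes 4 counterexamples.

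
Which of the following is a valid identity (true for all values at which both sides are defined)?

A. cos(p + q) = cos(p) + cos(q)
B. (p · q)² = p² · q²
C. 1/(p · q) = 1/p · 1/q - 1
B

A: fails at (1, 5) — LHS = cos(6) ≈ 0.9602, RHS = cos(5) + cos(1) ≈ 0.824.
B: holds — e.g. at (4, 6), both sides equal 576.
C: fails at (1, 5) — LHS = 1/5, RHS = -4/5.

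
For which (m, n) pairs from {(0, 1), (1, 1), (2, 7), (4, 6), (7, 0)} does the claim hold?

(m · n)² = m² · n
(0, 1), (1, 1), (7, 0)

Testing each pair:
(0, 1): LHS = 0, RHS = 0 → holds
(1, 1): LHS = 1, RHS = 1 → holds
(2, 7): LHS = 196, RHS = 28 → fails
(4, 6): LHS = 576, RHS = 96 → fails
(7, 0): LHS = 0, RHS = 0 → holds

3 of 5 pairs satisfy the claim.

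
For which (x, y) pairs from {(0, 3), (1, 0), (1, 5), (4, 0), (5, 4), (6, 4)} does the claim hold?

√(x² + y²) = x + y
Testing each pair:
(0, 3): LHS = 3, RHS = 3 → holds
(1, 0): LHS = 1, RHS = 1 → holds
(1, 5): LHS = √(26) ≈ 5.099, RHS = 6 → fails
(4, 0): LHS = 4, RHS = 4 → holds
(5, 4): LHS = √(41) ≈ 6.403, RHS = 9 → fails
(6, 4): LHS = 2·√(13) ≈ 7.211, RHS = 10 → fails

3 of 6 pairs satisfy the claim.

Answer: (0, 3), (1, 0), (4, 0)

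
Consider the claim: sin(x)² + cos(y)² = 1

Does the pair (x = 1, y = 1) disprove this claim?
No

Substituting x = 1, y = 1:
LHS = sin(1)² + cos(1)² = 1
RHS = 1

The sides agree, so this pair does not disprove the claim.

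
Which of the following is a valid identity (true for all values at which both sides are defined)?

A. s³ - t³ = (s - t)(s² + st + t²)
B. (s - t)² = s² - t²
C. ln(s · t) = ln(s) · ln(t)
A: holds — e.g. at (3, 5), both sides equal -98.
B: fails at (3, 5) — LHS = 4, RHS = -16.
C: fails at (3, 7) — LHS = ln(21) ≈ 3.045, RHS = ln(3)·ln(7) ≈ 2.138.

Answer: A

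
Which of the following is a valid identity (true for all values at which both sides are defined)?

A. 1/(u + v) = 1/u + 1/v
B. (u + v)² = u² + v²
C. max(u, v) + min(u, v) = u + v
A: fails at (1, 2) — LHS = 1/3, RHS = 3/2.
B: fails at (2, 4) — LHS = 36, RHS = 20.
C: holds — e.g. at (1, 5), both sides equal 6.

Answer: C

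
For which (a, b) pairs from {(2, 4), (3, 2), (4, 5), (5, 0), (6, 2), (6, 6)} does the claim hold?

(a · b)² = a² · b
Testing each pair:
(2, 4): LHS = 64, RHS = 16 → fails
(3, 2): LHS = 36, RHS = 18 → fails
(4, 5): LHS = 400, RHS = 80 → fails
(5, 0): LHS = 0, RHS = 0 → holds
(6, 2): LHS = 144, RHS = 72 → fails
(6, 6): LHS = 1296, RHS = 216 → fails

1 of 6 pairs satisfies the claim.

Answer: (5, 0)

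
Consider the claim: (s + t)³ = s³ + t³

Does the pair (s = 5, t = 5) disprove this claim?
Yes

Substituting s = 5, t = 5:
LHS = (5 + 5)³ = 1000
RHS = 5³ + 5³ = 250

Since LHS ≠ RHS, this pair disproves the claim.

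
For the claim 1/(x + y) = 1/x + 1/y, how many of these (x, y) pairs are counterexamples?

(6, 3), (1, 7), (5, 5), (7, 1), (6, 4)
5

Testing each pair:
(6, 3): LHS = 1/9, RHS = 1/2 → counterexample
(1, 7): LHS = 1/8, RHS = 8/7 → counterexample
(5, 5): LHS = 1/10, RHS = 2/5 → counterexample
(7, 1): LHS = 1/8, RHS = 8/7 → counterexample
(6, 4): LHS = 1/10, RHS = 5/12 → counterexample

That makes 5 counterexamples.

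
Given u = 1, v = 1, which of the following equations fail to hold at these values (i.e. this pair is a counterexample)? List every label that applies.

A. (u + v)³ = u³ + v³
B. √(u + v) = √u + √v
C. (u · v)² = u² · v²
Evaluating each claim at the given values:
A. LHS = 8, RHS = 2 → fails here (LHS ≠ RHS)
B. LHS = √(2) ≈ 1.414, RHS = 2 → fails here (LHS ≠ RHS)
C. LHS = 1, RHS = 1 → holds here (LHS = RHS)

Answer: A, B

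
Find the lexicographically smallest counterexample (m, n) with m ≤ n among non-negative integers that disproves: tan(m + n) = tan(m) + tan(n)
(m, n) = (1, 1)

At (0, 1): both sides equal tan(1) ≈ 1.557, so it holds there.

Substituting (1, 1) into the claim:
LHS = tan(1 + 1) = tan(2) ≈ -2.185
RHS = tan(1) + tan(1) = 2·tan(1) ≈ 3.115

Since LHS ≠ RHS, this pair disproves the claim, and no lexicographically smaller pair (m ≤ n, non-negative integers) does.

For instance (4, 6) is also a counterexample (LHS = tan(10) ≈ 0.6484, RHS = tan(6) + tan(4) ≈ 0.8668), but it's lexicographically larger.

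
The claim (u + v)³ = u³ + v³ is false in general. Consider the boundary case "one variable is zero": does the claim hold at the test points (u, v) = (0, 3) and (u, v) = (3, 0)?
At (0, 3): LHS = 27, RHS = 27 → equal
At (3, 0): LHS = 27, RHS = 27 → equal

So the claim does hold at both of these boundary points, even though it is not an identity.

Answer: Yes, holds at both test points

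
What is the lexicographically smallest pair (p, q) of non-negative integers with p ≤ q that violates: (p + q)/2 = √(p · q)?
(p, q) = (0, 1)

At (0, 0): both sides equal 0, so it holds there.

Substituting (0, 1) into the claim:
LHS = (0 + 1)/2 = 1/2
RHS = √(0 · 1) = 0

Since LHS ≠ RHS, this pair disproves the claim, and no lexicographically smaller pair (p ≤ q, non-negative integers) does.

For instance (0, 5) is also a counterexample (LHS = 5/2, RHS = 0), but it's lexicographically larger.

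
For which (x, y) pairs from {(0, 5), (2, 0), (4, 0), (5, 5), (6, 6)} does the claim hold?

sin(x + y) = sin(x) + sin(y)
(0, 5), (2, 0), (4, 0)

Testing each pair:
(0, 5): LHS = sin(5) ≈ -0.9589, RHS = sin(5) ≈ -0.9589 → holds
(2, 0): LHS = sin(2) ≈ 0.9093, RHS = sin(2) ≈ 0.9093 → holds
(4, 0): LHS = sin(4) ≈ -0.7568, RHS = sin(4) ≈ -0.7568 → holds
(5, 5): LHS = sin(10) ≈ -0.544, RHS = 2·sin(5) ≈ -1.918 → fails
(6, 6): LHS = sin(12) ≈ -0.5366, RHS = 2·sin(6) ≈ -0.5588 → fails

3 of 5 pairs satisfy the claim.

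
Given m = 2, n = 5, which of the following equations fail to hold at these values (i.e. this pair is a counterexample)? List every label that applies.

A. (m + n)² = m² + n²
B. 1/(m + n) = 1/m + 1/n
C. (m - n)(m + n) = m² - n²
A, B

Evaluating each claim at the given values:
A. LHS = 49, RHS = 29 → fails here (LHS ≠ RHS)
B. LHS = 1/7, RHS = 7/10 → fails here (LHS ≠ RHS)
C. LHS = -21, RHS = -21 → holds here (LHS = RHS)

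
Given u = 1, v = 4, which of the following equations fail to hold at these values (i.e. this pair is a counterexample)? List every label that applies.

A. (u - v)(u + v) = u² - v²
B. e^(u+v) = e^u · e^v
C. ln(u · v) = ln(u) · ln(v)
C

Evaluating each claim at the given values:
A. LHS = -15, RHS = -15 → holds here (LHS = RHS)
B. LHS = e^5 ≈ 148.4, RHS = e^5 ≈ 148.4 → holds here (LHS = RHS)
C. LHS = ln(4) ≈ 1.386, RHS = 0 → fails here (LHS ≠ RHS)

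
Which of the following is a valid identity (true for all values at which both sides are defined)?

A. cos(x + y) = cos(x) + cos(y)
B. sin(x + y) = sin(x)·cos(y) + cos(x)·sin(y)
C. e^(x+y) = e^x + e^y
A: fails at (2, 7) — LHS = cos(9) ≈ -0.9111, RHS = cos(2) + cos(7) ≈ 0.3378.
B: holds — e.g. at (1, 4), both sides equal sin(5) ≈ -0.9589.
C: fails at (3, 5) — LHS = e^8 ≈ 2981, RHS = e^3 + e^5 ≈ 168.5.

Answer: B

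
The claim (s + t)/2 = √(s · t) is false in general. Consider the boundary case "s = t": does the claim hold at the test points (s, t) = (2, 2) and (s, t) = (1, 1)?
At (2, 2): LHS = 2, RHS = 2 → equal
At (1, 1): LHS = 1, RHS = 1 → equal

So the claim does hold at both of these boundary points, even though it is not an identity.

Answer: Yes, holds at both test points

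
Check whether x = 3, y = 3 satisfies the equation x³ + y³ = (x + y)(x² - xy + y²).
Substituting x = 3, y = 3:

LHS = 3³ + 3³ = 54
RHS = (3 + 3)(3² - 3·3 + 3²) = 54

LHS = RHS, so the equation holds at this point.

Answer: Holds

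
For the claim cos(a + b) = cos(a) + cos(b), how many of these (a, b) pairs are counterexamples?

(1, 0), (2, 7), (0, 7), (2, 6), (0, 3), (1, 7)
Testing each pair:
(1, 0): LHS = cos(1) ≈ 0.5403, RHS = cos(1) + 1 ≈ 1.54 → counterexample
(2, 7): LHS = cos(9) ≈ -0.9111, RHS = cos(2) + cos(7) ≈ 0.3378 → counterexample
(0, 7): LHS = cos(7) ≈ 0.7539, RHS = cos(7) + 1 ≈ 1.754 → counterexample
(2, 6): LHS = cos(8) ≈ -0.1455, RHS = cos(2) + cos(6) ≈ 0.544 → counterexample
(0, 3): LHS = cos(3) ≈ -0.99, RHS = cos(3) + 1 ≈ 0.01001 → counterexample
(1, 7): LHS = cos(8) ≈ -0.1455, RHS = cos(1) + cos(7) ≈ 1.294 → counterexample

That makes 6 counterexamples.

Answer: 6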